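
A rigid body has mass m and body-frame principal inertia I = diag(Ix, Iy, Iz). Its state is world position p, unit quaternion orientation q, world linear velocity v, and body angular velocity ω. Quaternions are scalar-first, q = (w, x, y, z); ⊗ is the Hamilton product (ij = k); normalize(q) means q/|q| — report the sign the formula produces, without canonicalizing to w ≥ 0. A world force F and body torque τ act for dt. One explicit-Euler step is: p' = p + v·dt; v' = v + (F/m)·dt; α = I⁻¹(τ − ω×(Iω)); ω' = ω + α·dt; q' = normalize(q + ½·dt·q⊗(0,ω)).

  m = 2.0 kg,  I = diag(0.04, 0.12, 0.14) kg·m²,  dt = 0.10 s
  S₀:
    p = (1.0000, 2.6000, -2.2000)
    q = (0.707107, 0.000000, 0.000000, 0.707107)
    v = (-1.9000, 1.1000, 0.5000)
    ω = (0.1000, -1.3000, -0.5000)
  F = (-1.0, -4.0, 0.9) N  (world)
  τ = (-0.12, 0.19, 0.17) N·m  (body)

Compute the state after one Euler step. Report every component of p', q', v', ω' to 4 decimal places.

(τ − ω×Iω)/I = (-3.3250, 1.5417, 1.2886)
new body rate ω' = (-0.2325, -1.1458, -0.3711)
Hamilton product q⊗(0,ω) = (0.3535535, 0.9899498, -0.8485284, -0.3535535)
q + ½dt·q⊗(0,ω), renormalized = (0.7230, 0.0494, -0.0423, 0.6878)
a = F/m = (-0.5000, -2.0000, 0.4500)
p' = p + v·dt = (0.8100, 2.7100, -2.1500)
v + (F/m)dt = (-1.9500, 0.9000, 0.5450)

p' = (0.8100, 2.7100, -2.1500)
q' = (0.7230, 0.0494, -0.0423, 0.6878)
v' = (-1.9500, 0.9000, 0.5450)
ω' = (-0.2325, -1.1458, -0.3711)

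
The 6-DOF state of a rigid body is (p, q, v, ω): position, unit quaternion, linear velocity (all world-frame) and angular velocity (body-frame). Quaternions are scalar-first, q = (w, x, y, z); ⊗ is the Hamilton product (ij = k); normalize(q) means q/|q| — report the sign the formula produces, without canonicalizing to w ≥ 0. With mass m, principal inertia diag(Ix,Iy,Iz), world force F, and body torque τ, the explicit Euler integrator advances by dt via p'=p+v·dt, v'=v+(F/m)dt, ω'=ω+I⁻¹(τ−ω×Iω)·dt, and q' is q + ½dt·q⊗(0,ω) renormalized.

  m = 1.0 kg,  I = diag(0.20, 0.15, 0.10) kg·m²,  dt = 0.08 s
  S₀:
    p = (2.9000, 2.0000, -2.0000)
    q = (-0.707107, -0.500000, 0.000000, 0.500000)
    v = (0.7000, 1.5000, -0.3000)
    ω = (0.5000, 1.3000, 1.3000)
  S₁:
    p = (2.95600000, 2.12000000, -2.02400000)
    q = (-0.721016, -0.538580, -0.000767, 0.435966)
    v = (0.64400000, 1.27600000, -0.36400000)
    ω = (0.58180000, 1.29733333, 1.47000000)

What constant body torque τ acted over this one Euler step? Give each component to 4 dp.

τ = (0.1200, 0.0600, 0.1800)

ω₁ − ω₀ = (0.08180000, -0.00266667, 0.17000000)
precession coupling = (-0.0845, 0.0650, -0.0325)
τ = I·(Δω/dt) + ω₀×(Iω₀) = (0.1200, 0.0600, 0.1800)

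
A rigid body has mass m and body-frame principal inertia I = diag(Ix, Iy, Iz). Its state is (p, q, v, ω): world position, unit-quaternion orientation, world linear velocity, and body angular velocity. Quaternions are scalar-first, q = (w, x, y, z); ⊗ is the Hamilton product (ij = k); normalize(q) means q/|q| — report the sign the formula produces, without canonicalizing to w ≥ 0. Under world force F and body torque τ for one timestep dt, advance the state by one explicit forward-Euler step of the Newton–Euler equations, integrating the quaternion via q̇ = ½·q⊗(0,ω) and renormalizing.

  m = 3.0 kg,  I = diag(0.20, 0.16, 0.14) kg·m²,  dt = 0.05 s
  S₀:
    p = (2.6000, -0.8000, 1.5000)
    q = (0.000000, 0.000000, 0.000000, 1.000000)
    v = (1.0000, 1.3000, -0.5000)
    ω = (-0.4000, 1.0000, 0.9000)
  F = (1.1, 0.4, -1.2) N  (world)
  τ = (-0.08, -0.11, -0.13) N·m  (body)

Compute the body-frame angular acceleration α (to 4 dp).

precession coupling ω×(Iω) = (-0.0180, -0.0216, 0.0160)
α = I⁻¹(τ − ω×Iω) = (-0.3100, -0.5525, -1.0429)

α = (-0.3100, -0.5525, -1.0429)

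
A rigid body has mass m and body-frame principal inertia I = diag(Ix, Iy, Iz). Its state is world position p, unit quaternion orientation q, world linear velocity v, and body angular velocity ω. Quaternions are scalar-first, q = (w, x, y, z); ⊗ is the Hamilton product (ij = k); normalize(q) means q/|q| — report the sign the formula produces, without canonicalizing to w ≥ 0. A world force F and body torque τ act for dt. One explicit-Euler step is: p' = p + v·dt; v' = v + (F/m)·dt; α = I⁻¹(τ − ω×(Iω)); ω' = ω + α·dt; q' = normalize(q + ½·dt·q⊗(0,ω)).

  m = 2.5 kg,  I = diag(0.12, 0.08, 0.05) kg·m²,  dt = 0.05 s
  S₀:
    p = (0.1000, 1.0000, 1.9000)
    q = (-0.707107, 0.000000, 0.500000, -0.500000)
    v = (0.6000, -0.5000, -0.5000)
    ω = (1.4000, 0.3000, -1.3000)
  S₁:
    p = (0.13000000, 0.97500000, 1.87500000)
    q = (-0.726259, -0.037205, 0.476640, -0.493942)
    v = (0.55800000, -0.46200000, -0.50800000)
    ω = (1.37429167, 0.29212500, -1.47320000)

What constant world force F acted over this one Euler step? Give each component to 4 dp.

F = (-2.1000, 1.9000, -0.4000)

Δv = v₁−v₀ = (-0.04200000, 0.03800000, -0.00800000)
F = m·Δv/dt = (-2.1000, 1.9000, -0.4000)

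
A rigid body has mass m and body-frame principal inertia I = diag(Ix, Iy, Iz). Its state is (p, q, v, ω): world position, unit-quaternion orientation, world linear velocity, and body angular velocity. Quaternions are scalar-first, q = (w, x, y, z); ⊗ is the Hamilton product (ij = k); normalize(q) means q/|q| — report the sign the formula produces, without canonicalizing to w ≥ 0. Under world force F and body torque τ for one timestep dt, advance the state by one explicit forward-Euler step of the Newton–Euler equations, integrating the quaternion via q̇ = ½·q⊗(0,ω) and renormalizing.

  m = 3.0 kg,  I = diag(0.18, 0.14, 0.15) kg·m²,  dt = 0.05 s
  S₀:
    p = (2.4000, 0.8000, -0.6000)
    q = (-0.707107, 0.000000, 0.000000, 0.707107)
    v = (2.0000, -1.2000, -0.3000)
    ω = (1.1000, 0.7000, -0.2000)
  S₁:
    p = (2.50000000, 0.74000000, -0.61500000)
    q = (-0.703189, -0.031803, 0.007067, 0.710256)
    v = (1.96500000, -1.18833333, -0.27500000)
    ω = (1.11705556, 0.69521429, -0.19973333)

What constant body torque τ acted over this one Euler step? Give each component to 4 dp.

τ = (0.0600, -0.0200, -0.0300)

rate change Δω = (0.01705556, -0.00478571, 0.00026667)
gyro term ω₀×Iω₀ = (-0.0014, -0.0066, -0.0308)
applied torque τ = (0.0600, -0.0200, -0.0300)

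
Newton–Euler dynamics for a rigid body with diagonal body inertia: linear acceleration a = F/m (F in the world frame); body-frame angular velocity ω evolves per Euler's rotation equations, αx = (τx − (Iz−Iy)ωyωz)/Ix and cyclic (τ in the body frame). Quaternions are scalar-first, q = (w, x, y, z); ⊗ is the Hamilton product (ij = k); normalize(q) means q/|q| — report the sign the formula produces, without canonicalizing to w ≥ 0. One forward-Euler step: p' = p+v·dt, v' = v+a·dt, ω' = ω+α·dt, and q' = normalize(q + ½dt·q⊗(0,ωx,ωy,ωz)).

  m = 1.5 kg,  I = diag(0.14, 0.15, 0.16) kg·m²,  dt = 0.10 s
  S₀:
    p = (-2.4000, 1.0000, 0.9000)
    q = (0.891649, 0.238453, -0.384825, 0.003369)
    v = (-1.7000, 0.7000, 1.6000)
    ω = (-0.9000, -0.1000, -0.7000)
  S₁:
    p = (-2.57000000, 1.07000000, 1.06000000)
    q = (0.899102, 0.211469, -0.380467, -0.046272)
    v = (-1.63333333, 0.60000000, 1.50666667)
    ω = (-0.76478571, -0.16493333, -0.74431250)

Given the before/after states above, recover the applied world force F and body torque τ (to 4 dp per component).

ω₁ − ω₀ = (0.13521429, -0.06493333, -0.04431250)
ω₀×(Iω₀) = (0.0007, -0.0126, 0.0009)
I·α + gyro = (0.1900, -0.1100, -0.0700)
Δv = v₁−v₀ = (0.06666667, -0.10000000, -0.09333333)
applied force F = (1.0000, -1.5000, -1.4000)

F = (1.0000, -1.5000, -1.4000)
τ = (0.1900, -0.1100, -0.0700)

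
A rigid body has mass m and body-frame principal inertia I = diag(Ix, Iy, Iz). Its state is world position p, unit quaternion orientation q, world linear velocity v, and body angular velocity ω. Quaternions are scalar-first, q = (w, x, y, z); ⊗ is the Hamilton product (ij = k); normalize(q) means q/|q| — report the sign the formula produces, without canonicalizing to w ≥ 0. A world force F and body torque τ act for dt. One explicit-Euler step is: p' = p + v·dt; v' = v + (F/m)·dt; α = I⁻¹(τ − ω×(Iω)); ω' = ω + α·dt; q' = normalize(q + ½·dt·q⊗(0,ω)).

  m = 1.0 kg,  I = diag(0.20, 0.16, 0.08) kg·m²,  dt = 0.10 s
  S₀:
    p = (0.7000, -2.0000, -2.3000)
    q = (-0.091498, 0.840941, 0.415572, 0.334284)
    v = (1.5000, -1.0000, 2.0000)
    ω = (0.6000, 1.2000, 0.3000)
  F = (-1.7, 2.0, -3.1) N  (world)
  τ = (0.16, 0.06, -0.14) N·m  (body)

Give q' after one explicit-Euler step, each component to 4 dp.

Hamilton product q⊗(0,ω) = (-1.1035362, -0.3313680, -0.1615095, 0.7323366)
q + ½dt·q⊗(0,ω), renormalized = (-0.1463, 0.8224, 0.4065, 0.3700)

q' = (-0.1463, 0.8224, 0.4065, 0.3700)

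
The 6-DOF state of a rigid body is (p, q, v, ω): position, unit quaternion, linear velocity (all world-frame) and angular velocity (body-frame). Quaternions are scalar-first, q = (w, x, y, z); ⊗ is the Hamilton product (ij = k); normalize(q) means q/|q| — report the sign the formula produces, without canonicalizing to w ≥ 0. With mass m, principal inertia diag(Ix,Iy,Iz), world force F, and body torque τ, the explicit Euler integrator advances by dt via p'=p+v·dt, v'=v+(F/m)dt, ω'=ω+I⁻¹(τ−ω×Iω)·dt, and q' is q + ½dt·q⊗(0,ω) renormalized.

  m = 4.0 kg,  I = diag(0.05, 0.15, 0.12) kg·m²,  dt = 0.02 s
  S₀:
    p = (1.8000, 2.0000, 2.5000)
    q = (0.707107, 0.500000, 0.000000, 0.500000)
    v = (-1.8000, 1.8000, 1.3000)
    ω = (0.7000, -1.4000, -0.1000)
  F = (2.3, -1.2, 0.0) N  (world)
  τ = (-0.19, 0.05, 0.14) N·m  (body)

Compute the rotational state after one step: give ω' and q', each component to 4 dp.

ω' = (0.6257, -1.3940, -0.0603)
q' = (0.7040, 0.5119, -0.0059, 0.4922)

α = I⁻¹(τ − ω×Iω) = (-3.7160, 0.3007, 1.9833)
ω' = ω + α·dt = (0.6257, -1.3940, -0.0603)
Hamilton product q⊗(0,ω) = (-0.3000000, 1.1949749, -0.5899498, -0.7707107)
q + ½dt·q⊗(0,ω), renormalized = (0.7040, 0.5119, -0.0059, 0.4922)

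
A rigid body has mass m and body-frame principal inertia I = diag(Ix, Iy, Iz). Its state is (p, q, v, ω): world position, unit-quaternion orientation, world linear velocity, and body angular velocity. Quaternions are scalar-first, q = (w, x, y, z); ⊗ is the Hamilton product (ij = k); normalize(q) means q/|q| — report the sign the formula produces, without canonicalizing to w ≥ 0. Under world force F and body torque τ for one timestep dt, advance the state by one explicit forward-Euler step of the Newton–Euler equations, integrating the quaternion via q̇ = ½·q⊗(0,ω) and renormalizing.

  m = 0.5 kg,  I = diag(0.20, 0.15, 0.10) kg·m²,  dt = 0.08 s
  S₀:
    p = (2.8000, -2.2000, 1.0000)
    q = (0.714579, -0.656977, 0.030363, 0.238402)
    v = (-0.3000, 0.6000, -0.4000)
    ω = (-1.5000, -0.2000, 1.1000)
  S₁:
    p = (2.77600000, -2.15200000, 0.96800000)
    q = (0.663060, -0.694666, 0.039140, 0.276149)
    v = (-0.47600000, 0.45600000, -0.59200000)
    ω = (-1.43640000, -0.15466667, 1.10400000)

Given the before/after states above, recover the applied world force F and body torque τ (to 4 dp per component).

velocity change Δv = (-0.17600000, -0.14400000, -0.19200000)
F = m·Δv/dt = (-1.1000, -0.9000, -1.2000)
rate change Δω = (0.06360000, 0.04533333, 0.00400000)
gyro term ω₀×Iω₀ = (0.0110, -0.1650, -0.0150)
τ = I·(Δω/dt) + ω₀×(Iω₀) = (0.1700, -0.0800, -0.0100)

F = (-1.1000, -0.9000, -1.2000)
τ = (0.1700, -0.0800, -0.0100)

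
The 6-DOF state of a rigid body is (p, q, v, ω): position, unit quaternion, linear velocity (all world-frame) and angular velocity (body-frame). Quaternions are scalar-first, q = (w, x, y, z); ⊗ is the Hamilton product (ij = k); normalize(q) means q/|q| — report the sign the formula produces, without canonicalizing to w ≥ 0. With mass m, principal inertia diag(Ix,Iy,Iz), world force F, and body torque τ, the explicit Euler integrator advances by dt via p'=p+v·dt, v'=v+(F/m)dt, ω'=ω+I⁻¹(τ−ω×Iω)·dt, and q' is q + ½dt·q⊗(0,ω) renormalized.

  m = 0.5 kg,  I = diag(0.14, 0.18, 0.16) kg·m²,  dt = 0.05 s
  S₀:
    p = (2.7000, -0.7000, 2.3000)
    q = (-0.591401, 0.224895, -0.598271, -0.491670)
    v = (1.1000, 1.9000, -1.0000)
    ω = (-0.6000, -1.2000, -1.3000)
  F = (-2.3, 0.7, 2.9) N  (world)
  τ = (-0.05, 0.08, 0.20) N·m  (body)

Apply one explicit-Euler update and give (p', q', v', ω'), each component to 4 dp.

p + v·dt = (2.7550, -0.6050, 2.2500)
v + (F/m)dt = (0.8700, 1.9700, -0.7100)
precession coupling ω×(Iω) = (-0.0312, -0.0156, 0.0288)
α = I⁻¹(τ − ω×Iω) = (-0.1343, 0.5311, 1.0700)
ω + α·dt = (-0.6067, -1.1734, -1.2465)
Hamilton product q⊗(0,ω) = (-1.2221592, 0.5425889, 1.2970467, 0.1399847)
q' = normalize(q + ½dt·q⊗(0,ω)) = (-0.6213, 0.2382, -0.5652, -0.4876)

p' = (2.7550, -0.6050, 2.2500)
q' = (-0.6213, 0.2382, -0.5652, -0.4876)
v' = (0.8700, 1.9700, -0.7100)
ω' = (-0.6067, -1.1734, -1.2465)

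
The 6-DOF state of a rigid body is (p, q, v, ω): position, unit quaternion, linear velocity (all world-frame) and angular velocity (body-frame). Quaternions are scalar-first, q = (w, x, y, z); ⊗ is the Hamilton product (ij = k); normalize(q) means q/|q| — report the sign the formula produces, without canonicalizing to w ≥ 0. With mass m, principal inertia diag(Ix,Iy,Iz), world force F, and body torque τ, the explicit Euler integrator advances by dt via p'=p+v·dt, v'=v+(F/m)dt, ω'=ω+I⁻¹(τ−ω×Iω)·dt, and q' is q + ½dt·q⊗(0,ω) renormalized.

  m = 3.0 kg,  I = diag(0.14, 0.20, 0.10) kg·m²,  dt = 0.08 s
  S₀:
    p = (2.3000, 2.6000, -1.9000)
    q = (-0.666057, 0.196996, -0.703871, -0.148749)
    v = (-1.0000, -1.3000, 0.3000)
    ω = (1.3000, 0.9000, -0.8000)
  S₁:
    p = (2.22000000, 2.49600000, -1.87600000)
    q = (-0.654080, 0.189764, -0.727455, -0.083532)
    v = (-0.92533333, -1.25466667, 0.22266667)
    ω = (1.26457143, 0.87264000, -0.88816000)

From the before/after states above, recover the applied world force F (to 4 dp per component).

F = (2.8000, 1.7000, -2.9000)

v₁ − v₀ = (0.07466667, 0.04533333, -0.07733333)
applied force F = (2.8000, 1.7000, -2.9000)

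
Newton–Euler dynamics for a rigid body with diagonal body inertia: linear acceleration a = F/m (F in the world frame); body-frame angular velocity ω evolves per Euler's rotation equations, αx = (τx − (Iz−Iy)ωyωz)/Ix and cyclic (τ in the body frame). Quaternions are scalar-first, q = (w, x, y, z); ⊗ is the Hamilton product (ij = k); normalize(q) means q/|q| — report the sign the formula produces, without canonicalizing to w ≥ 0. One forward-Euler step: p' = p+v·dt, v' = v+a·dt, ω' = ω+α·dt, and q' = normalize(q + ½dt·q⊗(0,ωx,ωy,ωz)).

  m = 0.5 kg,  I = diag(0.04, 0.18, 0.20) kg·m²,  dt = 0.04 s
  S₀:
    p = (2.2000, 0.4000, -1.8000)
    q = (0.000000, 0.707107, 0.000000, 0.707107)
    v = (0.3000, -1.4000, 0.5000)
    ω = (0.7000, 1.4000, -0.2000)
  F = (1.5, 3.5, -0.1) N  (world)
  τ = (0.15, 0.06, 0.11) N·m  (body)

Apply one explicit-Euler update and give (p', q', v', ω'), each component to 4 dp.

gyro term ω×Iω = (-0.0056, 0.0224, 0.1372)
angular accel α = (3.8900, 0.2089, -0.1360)
ω + α·dt = (0.8556, 1.4084, -0.2054)
q⊗(0,ω) = (-0.3535535, -0.9899498, 0.6363963, 0.9899498)
updated quaternion q' = (-0.0071, 0.6870, 0.0127, 0.7265)
linear accel F/m = (3.0000, 7.0000, -0.2000)
new position p' = (2.2120, 0.3440, -1.7800)
new velocity v' = (0.4200, -1.1200, 0.4920)

p' = (2.2120, 0.3440, -1.7800)
q' = (-0.0071, 0.6870, 0.0127, 0.7265)
v' = (0.4200, -1.1200, 0.4920)
ω' = (0.8556, 1.4084, -0.2054)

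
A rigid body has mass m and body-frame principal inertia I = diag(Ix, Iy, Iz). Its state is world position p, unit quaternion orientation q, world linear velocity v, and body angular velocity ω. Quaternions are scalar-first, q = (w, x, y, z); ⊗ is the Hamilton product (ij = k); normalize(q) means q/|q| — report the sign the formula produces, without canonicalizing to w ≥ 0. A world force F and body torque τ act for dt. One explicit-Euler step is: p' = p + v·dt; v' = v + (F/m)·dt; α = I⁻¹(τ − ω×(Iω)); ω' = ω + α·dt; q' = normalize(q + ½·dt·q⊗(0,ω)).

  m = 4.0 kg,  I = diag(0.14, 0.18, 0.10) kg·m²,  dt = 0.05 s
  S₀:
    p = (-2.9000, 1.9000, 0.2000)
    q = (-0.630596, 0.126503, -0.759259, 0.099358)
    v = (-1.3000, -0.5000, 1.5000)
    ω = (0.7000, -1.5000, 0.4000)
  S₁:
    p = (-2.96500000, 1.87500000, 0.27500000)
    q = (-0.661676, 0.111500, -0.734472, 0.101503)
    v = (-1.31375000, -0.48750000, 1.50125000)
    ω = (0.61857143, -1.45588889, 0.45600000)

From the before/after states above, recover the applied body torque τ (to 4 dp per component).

τ = (-0.1800, 0.1700, 0.0700)

Δω = ω₁−ω₀ = (-0.08142857, 0.04411111, 0.05600000)
gyro term ω₀×Iω₀ = (0.0480, 0.0112, -0.0420)
τ = I·(Δω/dt) + ω₀×(Iω₀) = (-0.1800, 0.1700, 0.0700)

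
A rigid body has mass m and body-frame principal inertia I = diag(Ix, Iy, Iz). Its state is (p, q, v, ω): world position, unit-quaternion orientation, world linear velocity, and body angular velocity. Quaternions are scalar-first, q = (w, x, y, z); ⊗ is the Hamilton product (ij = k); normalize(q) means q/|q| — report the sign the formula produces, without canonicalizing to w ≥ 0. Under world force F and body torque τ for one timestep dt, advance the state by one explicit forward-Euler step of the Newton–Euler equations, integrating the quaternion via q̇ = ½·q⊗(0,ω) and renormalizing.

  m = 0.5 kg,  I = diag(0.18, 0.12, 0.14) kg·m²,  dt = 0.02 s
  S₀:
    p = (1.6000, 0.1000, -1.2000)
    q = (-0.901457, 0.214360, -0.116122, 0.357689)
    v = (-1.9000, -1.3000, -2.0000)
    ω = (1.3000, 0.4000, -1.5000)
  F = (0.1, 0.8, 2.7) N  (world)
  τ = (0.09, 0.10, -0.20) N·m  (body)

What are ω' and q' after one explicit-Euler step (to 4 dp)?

ω' = (1.3113, 0.4297, -1.5241)
q' = (-0.8982, 0.2029, -0.1118, 0.3735)

gyro term ω×Iω = (-0.0120, -0.0780, -0.0312)
α = I⁻¹(τ − ω×Iω) = (0.5667, 1.4833, -1.2057)
ω' = ω + α·dt = (1.3113, 0.4297, -1.5241)
2q̇ = q⊗(0,ω) = (0.3043143, -1.1407867, 0.4259529, 1.5888881)
updated quaternion q' = (-0.8982, 0.2029, -0.1118, 0.3735)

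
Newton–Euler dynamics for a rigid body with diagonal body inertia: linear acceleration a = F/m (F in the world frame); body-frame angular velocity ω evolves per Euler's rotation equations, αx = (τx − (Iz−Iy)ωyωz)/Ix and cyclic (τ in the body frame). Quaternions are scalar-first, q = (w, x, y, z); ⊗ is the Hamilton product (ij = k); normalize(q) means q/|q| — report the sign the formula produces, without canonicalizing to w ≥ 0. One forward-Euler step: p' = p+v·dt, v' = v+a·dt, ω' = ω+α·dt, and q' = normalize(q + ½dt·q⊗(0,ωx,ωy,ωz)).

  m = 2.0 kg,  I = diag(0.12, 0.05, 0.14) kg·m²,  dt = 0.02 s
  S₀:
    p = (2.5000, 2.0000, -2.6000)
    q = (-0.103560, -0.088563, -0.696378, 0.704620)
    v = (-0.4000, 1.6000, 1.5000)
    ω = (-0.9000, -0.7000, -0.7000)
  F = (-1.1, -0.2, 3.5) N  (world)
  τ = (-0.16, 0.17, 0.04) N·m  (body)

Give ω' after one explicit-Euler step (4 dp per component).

ω×(Iω) gyroscopic = (0.0441, -0.0126, -0.0441)
(τ − ω×Iω)/I = (-1.7008, 3.6520, 0.6007)
new body rate ω' = (-0.9340, -0.6270, -0.6880)

ω' = (-0.9340, -0.6270, -0.6880)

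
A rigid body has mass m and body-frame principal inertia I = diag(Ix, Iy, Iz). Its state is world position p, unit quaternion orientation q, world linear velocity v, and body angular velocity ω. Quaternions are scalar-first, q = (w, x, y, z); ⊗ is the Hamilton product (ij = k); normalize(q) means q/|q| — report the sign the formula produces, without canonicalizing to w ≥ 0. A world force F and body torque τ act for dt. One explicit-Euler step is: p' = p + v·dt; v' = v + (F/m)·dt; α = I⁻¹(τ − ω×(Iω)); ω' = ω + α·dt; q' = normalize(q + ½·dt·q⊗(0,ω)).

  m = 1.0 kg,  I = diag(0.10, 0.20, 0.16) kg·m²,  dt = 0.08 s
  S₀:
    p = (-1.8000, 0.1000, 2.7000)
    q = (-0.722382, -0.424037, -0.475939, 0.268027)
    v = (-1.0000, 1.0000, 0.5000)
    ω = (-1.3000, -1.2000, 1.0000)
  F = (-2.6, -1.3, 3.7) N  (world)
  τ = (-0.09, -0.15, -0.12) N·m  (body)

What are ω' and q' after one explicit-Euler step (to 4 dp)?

ω×(Iω) gyroscopic = (0.0480, 0.0780, 0.1560)
angular accel α = (-1.3800, -1.1400, -1.7250)
ω' = ω + α·dt = (-1.4104, -1.2912, 0.8620)
q⊗(0,ω) = (-1.3904019, 0.7847900, 0.9424603, -0.8322583)
updated quaternion q' = (-0.7754, -0.3914, -0.4368, 0.2340)

ω' = (-1.4104, -1.2912, 0.8620)
q' = (-0.7754, -0.3914, -0.4368, 0.2340)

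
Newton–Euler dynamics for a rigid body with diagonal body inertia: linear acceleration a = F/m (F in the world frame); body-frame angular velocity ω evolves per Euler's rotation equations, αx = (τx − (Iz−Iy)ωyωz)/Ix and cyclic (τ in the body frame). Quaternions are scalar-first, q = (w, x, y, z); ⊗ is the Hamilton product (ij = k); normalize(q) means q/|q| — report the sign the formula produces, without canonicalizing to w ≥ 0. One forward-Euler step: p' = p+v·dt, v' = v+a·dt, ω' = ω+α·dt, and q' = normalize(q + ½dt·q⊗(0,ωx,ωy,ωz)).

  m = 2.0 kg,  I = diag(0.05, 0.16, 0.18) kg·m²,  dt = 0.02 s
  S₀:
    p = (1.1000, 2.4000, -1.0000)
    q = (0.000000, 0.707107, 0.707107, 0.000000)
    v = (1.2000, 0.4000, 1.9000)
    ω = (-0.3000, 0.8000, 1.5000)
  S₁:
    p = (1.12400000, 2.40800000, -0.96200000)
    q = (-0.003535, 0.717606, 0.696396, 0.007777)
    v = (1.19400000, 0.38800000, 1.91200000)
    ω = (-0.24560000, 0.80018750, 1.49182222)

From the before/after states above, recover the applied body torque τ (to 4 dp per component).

τ = (0.1600, 0.0600, -0.1000)

ω₁ − ω₀ = (0.05440000, 0.00018750, -0.00817778)
τ = I·(Δω/dt) + ω₀×(Iω₀) = (0.1600, 0.0600, -0.1000)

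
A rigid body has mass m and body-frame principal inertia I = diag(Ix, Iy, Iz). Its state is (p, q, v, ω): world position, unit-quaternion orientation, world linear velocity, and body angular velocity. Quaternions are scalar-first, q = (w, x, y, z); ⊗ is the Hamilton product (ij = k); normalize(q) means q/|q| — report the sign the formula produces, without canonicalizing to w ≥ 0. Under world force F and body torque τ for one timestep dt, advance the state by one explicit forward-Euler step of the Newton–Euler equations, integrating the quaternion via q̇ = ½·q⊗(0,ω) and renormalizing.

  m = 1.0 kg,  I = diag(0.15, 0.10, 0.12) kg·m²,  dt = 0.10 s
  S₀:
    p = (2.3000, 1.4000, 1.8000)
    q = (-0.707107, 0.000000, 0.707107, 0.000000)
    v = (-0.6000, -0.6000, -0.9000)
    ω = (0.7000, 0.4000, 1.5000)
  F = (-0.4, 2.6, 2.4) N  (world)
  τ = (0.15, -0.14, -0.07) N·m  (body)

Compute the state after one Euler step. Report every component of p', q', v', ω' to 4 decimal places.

p' = (2.2400, 1.3400, 1.7100)
q' = (-0.7186, 0.0282, 0.6905, -0.0775)
v' = (-0.6400, -0.3400, -0.6600)
ω' = (0.7920, 0.2285, 1.4533)

a = F/m = (-0.4000, 2.6000, 2.4000)
p' = p + v·dt = (2.2400, 1.3400, 1.7100)
v + (F/m)dt = (-0.6400, -0.3400, -0.6600)
α = I⁻¹(τ − ω×Iω) = (0.9200, -1.7150, -0.4667)
ω + α·dt = (0.7920, 0.2285, 1.4533)
q⊗(0,ω) = (-0.2828428, 0.5656856, -0.2828428, -1.5556354)
q + ½dt·q⊗(0,ω), renormalized = (-0.7186, 0.0282, 0.6905, -0.0775)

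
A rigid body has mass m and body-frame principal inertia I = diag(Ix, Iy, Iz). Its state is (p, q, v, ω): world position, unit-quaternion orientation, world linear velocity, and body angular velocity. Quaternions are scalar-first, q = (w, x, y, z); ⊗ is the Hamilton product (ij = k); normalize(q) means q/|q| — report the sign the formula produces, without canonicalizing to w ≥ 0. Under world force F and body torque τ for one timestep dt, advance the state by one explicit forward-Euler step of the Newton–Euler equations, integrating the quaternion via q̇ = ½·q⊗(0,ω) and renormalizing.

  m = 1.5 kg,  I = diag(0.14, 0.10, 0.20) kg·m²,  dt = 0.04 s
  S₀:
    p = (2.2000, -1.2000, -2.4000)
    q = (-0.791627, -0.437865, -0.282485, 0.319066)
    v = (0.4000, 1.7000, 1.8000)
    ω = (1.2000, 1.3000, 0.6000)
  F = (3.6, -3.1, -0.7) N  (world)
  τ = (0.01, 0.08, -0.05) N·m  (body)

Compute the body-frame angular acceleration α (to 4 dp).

α = (-0.4857, 1.2320, 0.0620)

precession coupling ω×(Iω) = (0.0780, -0.0432, -0.0624)
(τ − ω×Iω)/I = (-0.4857, 1.2320, 0.0620)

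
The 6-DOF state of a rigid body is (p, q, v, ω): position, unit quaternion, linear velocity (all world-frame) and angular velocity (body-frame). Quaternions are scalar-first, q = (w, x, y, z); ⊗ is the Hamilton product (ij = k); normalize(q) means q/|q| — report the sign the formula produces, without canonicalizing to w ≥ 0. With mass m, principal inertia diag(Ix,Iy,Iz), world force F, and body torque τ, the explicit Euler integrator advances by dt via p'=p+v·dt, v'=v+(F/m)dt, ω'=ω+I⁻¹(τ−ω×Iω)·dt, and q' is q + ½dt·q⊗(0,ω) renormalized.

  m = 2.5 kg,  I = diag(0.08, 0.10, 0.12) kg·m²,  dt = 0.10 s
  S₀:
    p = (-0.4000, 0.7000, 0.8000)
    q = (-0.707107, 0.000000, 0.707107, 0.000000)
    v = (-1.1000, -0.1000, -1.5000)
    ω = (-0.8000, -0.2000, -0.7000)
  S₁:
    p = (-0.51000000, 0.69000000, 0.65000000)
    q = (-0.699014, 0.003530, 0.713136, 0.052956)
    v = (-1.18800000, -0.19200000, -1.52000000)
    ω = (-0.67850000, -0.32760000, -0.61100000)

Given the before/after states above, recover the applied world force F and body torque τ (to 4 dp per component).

velocity change Δv = (-0.08800000, -0.09200000, -0.02000000)
F = m·Δv/dt = (-2.2000, -2.3000, -0.5000)
ω₁ − ω₀ = (0.12150000, -0.12760000, 0.08900000)
ω₀×(Iω₀) = (0.0028, -0.0224, 0.0032)
τ = I·(Δω/dt) + ω₀×(Iω₀) = (0.1000, -0.1500, 0.1100)

F = (-2.2000, -2.3000, -0.5000)
τ = (0.1000, -0.1500, 0.1100)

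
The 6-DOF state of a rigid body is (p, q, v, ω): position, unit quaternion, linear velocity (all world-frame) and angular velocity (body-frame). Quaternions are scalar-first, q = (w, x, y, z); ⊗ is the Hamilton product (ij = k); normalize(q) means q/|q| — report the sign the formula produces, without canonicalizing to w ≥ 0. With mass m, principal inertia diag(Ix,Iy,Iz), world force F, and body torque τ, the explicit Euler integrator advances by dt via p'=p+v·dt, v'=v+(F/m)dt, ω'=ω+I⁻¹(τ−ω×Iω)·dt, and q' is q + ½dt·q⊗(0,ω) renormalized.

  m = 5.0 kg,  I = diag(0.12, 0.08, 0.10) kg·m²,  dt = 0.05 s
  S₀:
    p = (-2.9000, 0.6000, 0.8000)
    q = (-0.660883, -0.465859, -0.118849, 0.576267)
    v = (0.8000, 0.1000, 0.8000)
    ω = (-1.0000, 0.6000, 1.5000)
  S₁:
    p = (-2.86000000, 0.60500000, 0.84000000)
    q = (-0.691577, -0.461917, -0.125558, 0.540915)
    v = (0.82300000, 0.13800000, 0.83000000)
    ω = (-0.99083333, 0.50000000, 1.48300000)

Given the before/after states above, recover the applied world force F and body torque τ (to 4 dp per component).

ω₁ − ω₀ = (0.00916667, -0.10000000, -0.01700000)
ω₀×(Iω₀) = (0.0180, -0.0300, 0.0240)
τ = I·(Δω/dt) + ω₀×(Iω₀) = (0.0400, -0.1900, -0.0100)
velocity change Δv = (0.02300000, 0.03800000, 0.03000000)
F = m·Δv/dt = (2.3000, 3.8000, 3.0000)

F = (2.3000, 3.8000, 3.0000)
τ = (0.0400, -0.1900, -0.0100)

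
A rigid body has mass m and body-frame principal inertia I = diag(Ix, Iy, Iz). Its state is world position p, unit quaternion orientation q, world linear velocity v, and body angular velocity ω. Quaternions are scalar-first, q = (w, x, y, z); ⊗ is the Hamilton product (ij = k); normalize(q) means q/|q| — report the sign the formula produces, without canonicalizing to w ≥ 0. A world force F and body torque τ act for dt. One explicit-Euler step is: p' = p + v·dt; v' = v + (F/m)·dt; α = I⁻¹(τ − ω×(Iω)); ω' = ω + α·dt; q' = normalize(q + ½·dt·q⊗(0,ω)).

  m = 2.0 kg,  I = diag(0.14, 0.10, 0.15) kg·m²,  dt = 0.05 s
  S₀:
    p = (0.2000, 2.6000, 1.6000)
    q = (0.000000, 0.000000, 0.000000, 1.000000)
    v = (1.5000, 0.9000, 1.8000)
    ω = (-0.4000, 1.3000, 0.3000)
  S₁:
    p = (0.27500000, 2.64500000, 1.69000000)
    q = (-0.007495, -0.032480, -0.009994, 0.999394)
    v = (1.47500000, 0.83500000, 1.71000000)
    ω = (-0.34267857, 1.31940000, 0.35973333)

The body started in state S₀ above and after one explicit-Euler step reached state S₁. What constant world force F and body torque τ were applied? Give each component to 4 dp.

F = (-1.0000, -2.6000, -3.6000)
τ = (0.1800, 0.0400, 0.2000)

v₁ − v₀ = (-0.02500000, -0.06500000, -0.09000000)
F = m·Δv/dt = (-1.0000, -2.6000, -3.6000)
ω₁ − ω₀ = (0.05732143, 0.01940000, 0.05973333)
gyro term ω₀×Iω₀ = (0.0195, 0.0012, 0.0208)
applied torque τ = (0.1800, 0.0400, 0.2000)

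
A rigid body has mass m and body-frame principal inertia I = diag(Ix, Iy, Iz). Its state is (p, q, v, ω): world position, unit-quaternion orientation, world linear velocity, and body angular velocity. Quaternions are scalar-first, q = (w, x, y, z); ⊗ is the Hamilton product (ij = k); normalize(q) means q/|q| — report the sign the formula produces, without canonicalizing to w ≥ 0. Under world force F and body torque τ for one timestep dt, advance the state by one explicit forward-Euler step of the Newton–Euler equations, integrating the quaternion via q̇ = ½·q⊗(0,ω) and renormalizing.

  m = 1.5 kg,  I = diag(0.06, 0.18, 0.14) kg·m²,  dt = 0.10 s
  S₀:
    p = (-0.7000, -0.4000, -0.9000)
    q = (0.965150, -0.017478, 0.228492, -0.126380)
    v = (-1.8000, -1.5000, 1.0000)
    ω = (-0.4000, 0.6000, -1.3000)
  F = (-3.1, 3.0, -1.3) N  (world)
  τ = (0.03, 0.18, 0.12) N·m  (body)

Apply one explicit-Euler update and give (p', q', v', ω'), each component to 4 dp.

p' = (-0.8800, -0.5500, -0.8000)
q' = (0.9471, -0.0477, 0.2581, -0.1846)
v' = (-2.0067, -1.3000, 0.9133)
ω' = (-0.4020, 0.7231, -1.1937)

new position p' = (-0.8800, -0.5500, -0.8000)
new velocity v' = (-2.0067, -1.3000, 0.9133)
ω×(Iω) gyroscopic = (0.0312, -0.0416, -0.0288)
(τ − ω×Iω)/I = (-0.0200, 1.2311, 1.0629)
new body rate ω' = (-0.4020, 0.7231, -1.1937)
2q̇ = q⊗(0,ω) = (-0.3083804, -0.6072716, 0.6069206, -1.1737850)
q' = normalize(q + ½dt·q⊗(0,ω)) = (0.9471, -0.0477, 0.2581, -0.1846)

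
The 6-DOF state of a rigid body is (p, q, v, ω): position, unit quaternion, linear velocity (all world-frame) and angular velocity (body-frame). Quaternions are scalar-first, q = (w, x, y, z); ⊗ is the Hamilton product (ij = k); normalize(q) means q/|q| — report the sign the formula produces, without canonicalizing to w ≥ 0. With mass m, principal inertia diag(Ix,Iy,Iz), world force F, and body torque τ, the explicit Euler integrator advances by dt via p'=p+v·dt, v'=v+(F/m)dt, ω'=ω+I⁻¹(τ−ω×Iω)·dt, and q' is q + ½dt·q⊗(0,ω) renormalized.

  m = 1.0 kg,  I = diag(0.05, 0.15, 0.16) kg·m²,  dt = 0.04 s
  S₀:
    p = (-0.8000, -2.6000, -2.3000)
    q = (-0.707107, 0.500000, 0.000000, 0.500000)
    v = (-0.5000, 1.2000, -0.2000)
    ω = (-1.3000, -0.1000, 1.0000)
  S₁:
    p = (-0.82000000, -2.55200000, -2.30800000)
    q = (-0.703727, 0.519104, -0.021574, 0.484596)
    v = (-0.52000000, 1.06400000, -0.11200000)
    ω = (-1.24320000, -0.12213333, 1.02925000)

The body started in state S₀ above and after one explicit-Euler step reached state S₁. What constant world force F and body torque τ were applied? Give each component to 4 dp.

F = (-0.5000, -3.4000, 2.2000)
τ = (0.0700, 0.0600, 0.1300)

velocity change Δv = (-0.02000000, -0.13600000, 0.08800000)
m·(v₁−v₀)/dt = (-0.5000, -3.4000, 2.2000)
Δω = ω₁−ω₀ = (0.05680000, -0.02213333, 0.02925000)
gyro term ω₀×Iω₀ = (-0.0010, 0.1430, 0.0130)
applied torque τ = (0.0700, 0.0600, 0.1300)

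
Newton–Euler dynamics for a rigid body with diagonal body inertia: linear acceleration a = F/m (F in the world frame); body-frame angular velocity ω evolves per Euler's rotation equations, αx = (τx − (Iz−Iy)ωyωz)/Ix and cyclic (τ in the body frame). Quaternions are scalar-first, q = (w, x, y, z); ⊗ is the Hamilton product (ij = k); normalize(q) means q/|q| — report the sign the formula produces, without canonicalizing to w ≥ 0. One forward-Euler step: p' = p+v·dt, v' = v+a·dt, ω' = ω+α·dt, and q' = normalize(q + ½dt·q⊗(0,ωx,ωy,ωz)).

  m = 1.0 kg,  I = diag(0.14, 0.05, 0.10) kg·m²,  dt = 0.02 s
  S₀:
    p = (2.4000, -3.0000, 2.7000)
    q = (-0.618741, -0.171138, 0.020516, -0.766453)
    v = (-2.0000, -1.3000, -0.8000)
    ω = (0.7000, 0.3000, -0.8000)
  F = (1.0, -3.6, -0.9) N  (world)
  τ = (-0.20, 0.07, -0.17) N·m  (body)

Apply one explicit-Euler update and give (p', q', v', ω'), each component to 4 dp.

linear accel F/m = (1.0000, -3.6000, -0.9000)
new position p' = (2.3600, -3.0260, 2.6840)
v' = v + a·dt = (-1.9800, -1.3720, -0.8180)
angular accel α = (-1.3429, 1.8480, -1.5110)
new body rate ω' = (0.6731, 0.3370, -0.8302)
Hamilton product q⊗(0,ω) = (-0.4995206, -0.2195956, -0.8590498, 0.4292902)
q + ½dt·q⊗(0,ω), renormalized = (-0.6237, -0.1733, 0.0119, -0.7621)

p' = (2.3600, -3.0260, 2.6840)
q' = (-0.6237, -0.1733, 0.0119, -0.7621)
v' = (-1.9800, -1.3720, -0.8180)
ω' = (0.6731, 0.3370, -0.8302)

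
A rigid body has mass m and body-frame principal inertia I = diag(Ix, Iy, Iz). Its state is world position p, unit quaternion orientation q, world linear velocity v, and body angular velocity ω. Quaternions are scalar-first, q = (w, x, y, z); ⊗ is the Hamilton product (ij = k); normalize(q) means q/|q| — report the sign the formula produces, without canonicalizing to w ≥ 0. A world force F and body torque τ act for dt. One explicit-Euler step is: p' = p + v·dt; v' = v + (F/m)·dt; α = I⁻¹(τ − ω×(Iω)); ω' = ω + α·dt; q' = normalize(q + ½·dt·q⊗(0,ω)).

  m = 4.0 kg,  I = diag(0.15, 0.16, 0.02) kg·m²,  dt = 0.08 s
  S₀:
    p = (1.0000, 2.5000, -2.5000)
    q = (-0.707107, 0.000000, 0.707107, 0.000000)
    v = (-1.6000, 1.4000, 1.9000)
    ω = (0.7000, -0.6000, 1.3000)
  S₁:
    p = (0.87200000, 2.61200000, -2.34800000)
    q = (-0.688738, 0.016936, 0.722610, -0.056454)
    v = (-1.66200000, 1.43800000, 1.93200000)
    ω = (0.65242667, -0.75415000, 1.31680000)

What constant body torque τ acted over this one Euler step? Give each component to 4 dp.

τ = (0.0200, -0.1900, 0.0000)

ω₁ − ω₀ = (-0.04757333, -0.15415000, 0.01680000)
applied torque τ = (0.0200, -0.1900, 0.0000)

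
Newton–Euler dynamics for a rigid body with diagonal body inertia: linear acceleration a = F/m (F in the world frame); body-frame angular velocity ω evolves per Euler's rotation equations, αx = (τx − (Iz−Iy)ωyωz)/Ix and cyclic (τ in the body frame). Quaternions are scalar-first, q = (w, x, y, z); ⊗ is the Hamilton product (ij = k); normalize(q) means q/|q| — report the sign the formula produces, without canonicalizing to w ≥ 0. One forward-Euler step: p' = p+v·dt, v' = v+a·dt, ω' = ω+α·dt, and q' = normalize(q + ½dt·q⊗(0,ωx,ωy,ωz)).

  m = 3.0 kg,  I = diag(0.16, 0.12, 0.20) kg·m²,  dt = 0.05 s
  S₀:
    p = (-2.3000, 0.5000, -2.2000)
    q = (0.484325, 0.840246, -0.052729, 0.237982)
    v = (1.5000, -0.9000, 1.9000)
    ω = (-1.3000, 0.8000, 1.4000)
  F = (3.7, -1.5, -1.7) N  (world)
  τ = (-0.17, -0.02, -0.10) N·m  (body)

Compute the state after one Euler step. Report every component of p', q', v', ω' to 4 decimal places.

a = (1.2333, -0.5000, -0.5667)
p' = p + v·dt = (-2.2250, 0.4550, -2.1050)
v' = v + a·dt = (1.5617, -0.9250, 1.8717)
gyro term ω×Iω = (0.0896, 0.0728, 0.0416)
α = I⁻¹(τ − ω×Iω) = (-1.6225, -0.7733, -0.7080)
ω + α·dt = (-1.3811, 0.7613, 1.3646)
Hamilton product q⊗(0,ω) = (0.8013282, -0.8938287, -1.0982610, 1.2817041)
q + ½dt·q⊗(0,ω), renormalized = (0.5037, 0.8168, -0.0801, 0.2697)

p' = (-2.2250, 0.4550, -2.1050)
q' = (0.5037, 0.8168, -0.0801, 0.2697)
v' = (1.5617, -0.9250, 1.8717)
ω' = (-1.3811, 0.7613, 1.3646)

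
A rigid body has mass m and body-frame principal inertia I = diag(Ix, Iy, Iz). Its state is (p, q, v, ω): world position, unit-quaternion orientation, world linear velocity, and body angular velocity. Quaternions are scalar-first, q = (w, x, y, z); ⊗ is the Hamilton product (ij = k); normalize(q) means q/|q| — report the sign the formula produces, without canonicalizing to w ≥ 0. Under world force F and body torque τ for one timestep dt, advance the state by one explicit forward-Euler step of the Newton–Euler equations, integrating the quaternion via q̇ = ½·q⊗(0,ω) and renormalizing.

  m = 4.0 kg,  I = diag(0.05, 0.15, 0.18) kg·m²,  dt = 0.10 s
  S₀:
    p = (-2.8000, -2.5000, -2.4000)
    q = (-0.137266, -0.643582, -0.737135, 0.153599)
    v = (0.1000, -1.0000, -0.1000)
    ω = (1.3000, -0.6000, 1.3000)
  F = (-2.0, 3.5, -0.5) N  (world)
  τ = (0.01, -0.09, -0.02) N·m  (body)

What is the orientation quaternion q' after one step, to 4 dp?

Hamilton product q⊗(0,ω) = (0.1946969, -1.0445619, 1.1186949, 1.1659789)
updated quaternion q' = (-0.1269, -0.6926, -0.6780, 0.2109)

q' = (-0.1269, -0.6926, -0.6780, 0.2109)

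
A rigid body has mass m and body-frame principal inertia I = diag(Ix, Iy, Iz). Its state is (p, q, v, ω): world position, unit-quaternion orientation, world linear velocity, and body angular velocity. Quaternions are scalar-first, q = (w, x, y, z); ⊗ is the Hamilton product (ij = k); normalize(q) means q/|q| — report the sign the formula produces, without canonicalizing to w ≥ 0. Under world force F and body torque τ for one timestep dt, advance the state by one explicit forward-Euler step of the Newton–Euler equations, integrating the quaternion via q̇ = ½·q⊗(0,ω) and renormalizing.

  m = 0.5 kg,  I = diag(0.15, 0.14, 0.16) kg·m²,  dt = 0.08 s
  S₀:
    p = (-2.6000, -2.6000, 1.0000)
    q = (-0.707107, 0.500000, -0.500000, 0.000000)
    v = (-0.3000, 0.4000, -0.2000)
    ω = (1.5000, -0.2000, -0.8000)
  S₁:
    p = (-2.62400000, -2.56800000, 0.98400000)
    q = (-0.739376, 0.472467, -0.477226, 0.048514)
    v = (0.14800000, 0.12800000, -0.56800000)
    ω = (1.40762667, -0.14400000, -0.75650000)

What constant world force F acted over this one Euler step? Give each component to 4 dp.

Δv = v₁−v₀ = (0.44800000, -0.27200000, -0.36800000)
m·(v₁−v₀)/dt = (2.8000, -1.7000, -2.3000)

F = (2.8000, -1.7000, -2.3000)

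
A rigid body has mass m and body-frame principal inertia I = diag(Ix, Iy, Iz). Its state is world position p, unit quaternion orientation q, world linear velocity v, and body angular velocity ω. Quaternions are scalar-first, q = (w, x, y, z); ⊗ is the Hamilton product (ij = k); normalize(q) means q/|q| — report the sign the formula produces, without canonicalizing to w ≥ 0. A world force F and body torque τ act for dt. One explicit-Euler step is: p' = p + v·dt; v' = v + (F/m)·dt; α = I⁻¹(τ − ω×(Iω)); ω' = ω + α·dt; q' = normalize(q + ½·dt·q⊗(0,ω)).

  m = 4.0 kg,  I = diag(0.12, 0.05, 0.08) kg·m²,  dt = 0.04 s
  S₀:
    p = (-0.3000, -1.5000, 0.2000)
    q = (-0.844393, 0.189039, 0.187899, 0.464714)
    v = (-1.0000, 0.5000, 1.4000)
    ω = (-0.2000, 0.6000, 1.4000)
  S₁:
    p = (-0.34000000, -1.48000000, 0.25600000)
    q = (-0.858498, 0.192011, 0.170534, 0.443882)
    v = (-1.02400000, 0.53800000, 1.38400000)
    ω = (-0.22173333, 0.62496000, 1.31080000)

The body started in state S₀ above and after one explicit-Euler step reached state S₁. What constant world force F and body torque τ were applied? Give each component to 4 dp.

rate change Δω = (-0.02173333, 0.02496000, -0.08920000)
ω₀×(Iω₀) = (0.0252, -0.0112, 0.0084)
applied torque τ = (-0.0400, 0.0200, -0.1700)
velocity change Δv = (-0.02400000, 0.03800000, -0.01600000)
applied force F = (-2.4000, 3.8000, -1.6000)

F = (-2.4000, 3.8000, -1.6000)
τ = (-0.0400, 0.0200, -0.1700)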